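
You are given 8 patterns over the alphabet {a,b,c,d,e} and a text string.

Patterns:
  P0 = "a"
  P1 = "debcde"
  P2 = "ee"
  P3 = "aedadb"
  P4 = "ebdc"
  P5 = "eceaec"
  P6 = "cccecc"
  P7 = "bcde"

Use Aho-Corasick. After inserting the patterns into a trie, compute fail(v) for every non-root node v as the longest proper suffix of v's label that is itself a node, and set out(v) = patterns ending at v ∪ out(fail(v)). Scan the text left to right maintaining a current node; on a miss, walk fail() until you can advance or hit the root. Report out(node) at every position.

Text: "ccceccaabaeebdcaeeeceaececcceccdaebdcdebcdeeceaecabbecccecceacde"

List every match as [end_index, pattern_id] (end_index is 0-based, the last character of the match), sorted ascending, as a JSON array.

Construct AC machine:
Trie (insert patterns):
  n0 'ε': a→1 b→29 c→23 d→2 e→8
  n1 'a': e→10  [P0 ends]
  n2 'd': e→3
  n3 'de': b→4
  n4 'deb': c→5
  n5 'debc': d→6
  n6 'debcd': e→7
  n7 'debcde': ·  [P1 ends]
  n8 'e': b→15 c→18 e→9
  n9 'ee': ·  [P2 ends]
  n10 'ae': d→11
  n11 'aed': a→12
  n12 'aeda': d→13
  n13 'aedad': b→14
  n14 'aedadb': ·  [P3 ends]
  n15 'eb': d→16
  n16 'ebd': c→17
  n17 'ebdc': ·  [P4 ends]
  n18 'ec': e→19
  n19 'ece': a→20
  n20 'ecea': e→21
  n21 'eceae': c→22
  n22 'eceaec': ·  [P5 ends]
  n23 'c': c→24
  n24 'cc': c→25
  n25 'ccc': e→26
  n26 'ccce': c→27
  n27 'cccec': c→28
  n28 'cccecc': ·  [P6 ends]
  n29 'b': c→30
  n30 'bc': d→31
  n31 'bcd': e→32
  n32 'bcde': ·  [P7 ends]

Failure links (BFS by depth):
  fail(1) 'a': from fail(0)=0 chase 'a': 0 ⇒ 0;  out={0}∪out(0)={0}
  fail(2) 'd': from fail(0)=0 chase 'd': 0 ⇒ 0;  out=∅∪out(0)=∅
  fail(8) 'e': from fail(0)=0 chase 'e': 0 ⇒ 0;  out=∅∪out(0)=∅
  fail(23) 'c': from fail(0)=0 chase 'c': 0 ⇒ 0;  out=∅∪out(0)=∅
  fail(29) 'b': from fail(0)=0 chase 'b': 0 ⇒ 0;  out=∅∪out(0)=∅
  fail(3) 'de': from fail(2)=0 chase 'e': 0 ⇒ 8;  out=∅∪out(8)=∅
  fail(9) 'ee': from fail(8)=0 chase 'e': 0 ⇒ 8;  out={2}∪out(8)={2}
  fail(10) 'ae': from fail(1)=0 chase 'e': 0 ⇒ 8;  out=∅∪out(8)=∅
  fail(15) 'eb': from fail(8)=0 chase 'b': 0 ⇒ 29;  out=∅∪out(29)=∅
  fail(18) 'ec': from fail(8)=0 chase 'c': 0 ⇒ 23;  out=∅∪out(23)=∅
  fail(24) 'cc': from fail(23)=0 chase 'c': 0 ⇒ 23;  out=∅∪out(23)=∅
  fail(30) 'bc': from fail(29)=0 chase 'c': 0 ⇒ 23;  out=∅∪out(23)=∅
  fail(4) 'deb': from fail(3)=8 chase 'b': 8 ⇒ 15;  out=∅∪out(15)=∅
  fail(11) 'aed': from fail(10)=8 chase 'd': 8→0 ⇒ 2;  out=∅∪out(2)=∅
  fail(16) 'ebd': from fail(15)=29 chase 'd': 29→0 ⇒ 2;  out=∅∪out(2)=∅
  fail(19) 'ece': from fail(18)=23 chase 'e': 23→0 ⇒ 8;  out=∅∪out(8)=∅
  fail(25) 'ccc': from fail(24)=23 chase 'c': 23 ⇒ 24;  out=∅∪out(24)=∅
  fail(31) 'bcd': from fail(30)=23 chase 'd': 23→0 ⇒ 2;  out=∅∪out(2)=∅
  fail(5) 'debc': from fail(4)=15 chase 'c': 15→29 ⇒ 30;  out=∅∪out(30)=∅
  fail(12) 'aeda': from fail(11)=2 chase 'a': 2→0 ⇒ 1;  out=∅∪out(1)={0}
  fail(17) 'ebdc': from fail(16)=2 chase 'c': 2→0 ⇒ 23;  out={4}∪out(23)={4}
  fail(20) 'ecea': from fail(19)=8 chase 'a': 8→0 ⇒ 1;  out=∅∪out(1)={0}
  fail(26) 'ccce': from fail(25)=24 chase 'e': 24→23→0 ⇒ 8;  out=∅∪out(8)=∅
  fail(32) 'bcde': from fail(31)=2 chase 'e': 2 ⇒ 3;  out={7}∪out(3)={7}
  fail(6) 'debcd': from fail(5)=30 chase 'd': 30 ⇒ 31;  out=∅∪out(31)=∅
  fail(13) 'aedad': from fail(12)=1 chase 'd': 1→0 ⇒ 2;  out=∅∪out(2)=∅
  fail(21) 'eceae': from fail(20)=1 chase 'e': 1 ⇒ 10;  out=∅∪out(10)=∅
  fail(27) 'cccec': from fail(26)=8 chase 'c': 8 ⇒ 18;  out=∅∪out(18)=∅
  fail(7) 'debcde': from fail(6)=31 chase 'e': 31 ⇒ 32;  out={1}∪out(32)={1,7}
  fail(14) 'aedadb': from fail(13)=2 chase 'b': 2→0 ⇒ 29;  out={3}∪out(29)={3}
  fail(22) 'eceaec': from fail(21)=10 chase 'c': 10→8 ⇒ 18;  out={5}∪out(18)={5}
  fail(28) 'cccecc': from fail(27)=18 chase 'c': 18→23 ⇒ 24;  out={6}∪out(24)={6}

Text stream:
[0] read 'c'  n0⇒n23
[1] read 'c'  n23⇒n24
[2] read 'c'  n24⇒n25
[3] read 'e'  n25⇒n26
[4] read 'c'  n26⇒n27
[5] read 'c'  n27⇒n28  ** P6@[0:5]
[6] read 'a'  n28⇒n1 (fail-walked)  ** P0@[6:6]
[7] read 'a'  n1⇒n1 (fail-walked)  ** P0@[7:7]
[8] read 'b'  n1⇒n29 (fail-walked)
[9] read 'a'  n29⇒n1 (fail-walked)  ** P0@[9:9]
[10] read 'e'  n1⇒n10
[11] read 'e'  n10⇒n9 (fail-walked)  ** P2@[10:11]
[12] read 'b'  n9⇒n15 (fail-walked)
[13] read 'd'  n15⇒n16
[14] read 'c'  n16⇒n17  ** P4@[11:14]
[15] read 'a'  n17⇒n1 (fail-walked)  ** P0@[15:15]
[16] read 'e'  n1⇒n10
[17] read 'e'  n10⇒n9 (fail-walked)  ** P2@[16:17]
[18] read 'e'  n9⇒n9 (fail-walked)  ** P2@[17:18]
[19] read 'c'  n9⇒n18 (fail-walked)
[20] read 'e'  n18⇒n19
[21] read 'a'  n19⇒n20  ** P0@[21:21]
[22] read 'e'  n20⇒n21
[23] read 'c'  n21⇒n22  ** P5@[18:23]
[24] read 'e'  n22⇒n19 (fail-walked)
[25] read 'c'  n19⇒n18 (fail-walked)
[26] read 'c'  n18⇒n24 (fail-walked)
[27] read 'c'  n24⇒n25
[28] read 'e'  n25⇒n26
[29] read 'c'  n26⇒n27
[30] read 'c'  n27⇒n28  ** P6@[25:30]
[31] read 'd'  n28⇒n2 (fail-walked)
[32] read 'a'  n2⇒n1 (fail-walked)  ** P0@[32:32]
[33] read 'e'  n1⇒n10
[34] read 'b'  n10⇒n15 (fail-walked)
[35] read 'd'  n15⇒n16
[36] read 'c'  n16⇒n17  ** P4@[33:36]
[37] read 'd'  n17⇒n2 (fail-walked)
[38] read 'e'  n2⇒n3
[39] read 'b'  n3⇒n4
[40] read 'c'  n4⇒n5
[41] read 'd'  n5⇒n6
[42] read 'e'  n6⇒n7  ** P1@[37:42],P7@[39:42]
[43] read 'e'  n7⇒n9 (fail-walked)  ** P2@[42:43]
[44] read 'c'  n9⇒n18 (fail-walked)
[45] read 'e'  n18⇒n19
[46] read 'a'  n19⇒n20  ** P0@[46:46]
[47] read 'e'  n20⇒n21
[48] read 'c'  n21⇒n22  ** P5@[43:48]
[49] read 'a'  n22⇒n1 (fail-walked)  ** P0@[49:49]
[50] read 'b'  n1⇒n29 (fail-walked)
[51] read 'b'  n29⇒n29 (fail-walked)
[52] read 'e'  n29⇒n8 (fail-walked)
[53] read 'c'  n8⇒n18
[54] read 'c'  n18⇒n24 (fail-walked)
[55] read 'c'  n24⇒n25
[56] read 'e'  n25⇒n26
[57] read 'c'  n26⇒n27
[58] read 'c'  n27⇒n28  ** P6@[53:58]
[59] read 'e'  n28⇒n8 (fail-walked)
[60] read 'a'  n8⇒n1 (fail-walked)  ** P0@[60:60]
[61] read 'c'  n1⇒n23 (fail-walked)
[62] read 'd'  n23⇒n2 (fail-walked)
[63] read 'e'  n2⇒n3

Matches: [[5,6],[6,0],[7,0],[9,0],[11,2],[14,4],[15,0],[17,2],[18,2],[21,0],[23,5],[30,6],[32,0],[36,4],[42,1],[42,7],[43,2],[46,0],[48,5],[49,0],[58,6],[60,0]]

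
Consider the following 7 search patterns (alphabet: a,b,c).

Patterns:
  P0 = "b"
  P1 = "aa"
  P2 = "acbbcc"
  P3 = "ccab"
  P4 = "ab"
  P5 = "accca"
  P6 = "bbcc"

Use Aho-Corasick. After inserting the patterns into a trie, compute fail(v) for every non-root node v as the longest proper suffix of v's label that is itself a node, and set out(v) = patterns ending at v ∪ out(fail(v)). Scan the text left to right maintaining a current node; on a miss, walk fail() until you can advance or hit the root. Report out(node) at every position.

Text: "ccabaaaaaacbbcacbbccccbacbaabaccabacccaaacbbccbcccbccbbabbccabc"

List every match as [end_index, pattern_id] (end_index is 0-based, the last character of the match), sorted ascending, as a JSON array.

Construct AC machine:
Trie nodes:
  n0 'ε': a→2 b→1 c→9
  n1 'b': b→17  ←P0
  n2 'a': a→3 b→13 c→4
  n3 'aa': ·  ←P1
  n4 'ac': b→5 c→14
  n5 'acb': b→6
  n6 'acbb': c→7
  n7 'acbbc': c→8
  n8 'acbbcc': ·  ←P2
  n9 'c': c→10
  n10 'cc': a→11
  n11 'cca': b→12
  n12 'ccab': ·  ←P3
  n13 'ab': ·  ←P4
  n14 'acc': c→15
  n15 'accc': a→16
  n16 'accca': ·  ←P5
  n17 'bb': c→18
  n18 'bbc': c→19
  n19 'bbcc': ·  ←P6

Failure links (BFS by depth):
  fail(1) 'b': from fail(0)=0 chase 'b': 0 ⇒ 0;  out={0}∪out(0)={0}
  fail(2) 'a': from fail(0)=0 chase 'a': 0 ⇒ 0;  out=∅∪out(0)=∅
  fail(9) 'c': from fail(0)=0 chase 'c': 0 ⇒ 0;  out=∅∪out(0)=∅
  fail(3) 'aa': from fail(2)=0 chase 'a': 0 ⇒ 2;  out={1}∪out(2)={1}
  fail(4) 'ac': from fail(2)=0 chase 'c': 0 ⇒ 9;  out=∅∪out(9)=∅
  fail(10) 'cc': from fail(9)=0 chase 'c': 0 ⇒ 9;  out=∅∪out(9)=∅
  fail(13) 'ab': from fail(2)=0 chase 'b': 0 ⇒ 1;  out={4}∪out(1)={0,4}
  fail(17) 'bb': from fail(1)=0 chase 'b': 0 ⇒ 1;  out=∅∪out(1)={0}
  fail(5) 'acb': from fail(4)=9 chase 'b': 9→0 ⇒ 1;  out=∅∪out(1)={0}
  fail(11) 'cca': from fail(10)=9 chase 'a': 9→0 ⇒ 2;  out=∅∪out(2)=∅
  fail(14) 'acc': from fail(4)=9 chase 'c': 9 ⇒ 10;  out=∅∪out(10)=∅
  fail(18) 'bbc': from fail(17)=1 chase 'c': 1→0 ⇒ 9;  out=∅∪out(9)=∅
  fail(6) 'acbb': from fail(5)=1 chase 'b': 1 ⇒ 17;  out=∅∪out(17)={0}
  fail(12) 'ccab': from fail(11)=2 chase 'b': 2 ⇒ 13;  out={3}∪out(13)={0,3,4}
  fail(15) 'accc': from fail(14)=10 chase 'c': 10→9 ⇒ 10;  out=∅∪out(10)=∅
  fail(19) 'bbcc': from fail(18)=9 chase 'c': 9 ⇒ 10;  out={6}∪out(10)={6}
  fail(7) 'acbbc': from fail(6)=17 chase 'c': 17 ⇒ 18;  out=∅∪out(18)=∅
  fail(16) 'accca': from fail(15)=10 chase 'a': 10 ⇒ 11;  out={5}∪out(11)={5}
  fail(8) 'acbbcc': from fail(7)=18 chase 'c': 18 ⇒ 19;  out={2}∪out(19)={2,6}

Scan:
[0] read 'c'  n0⇒n9
[1] read 'c'  n9⇒n10
[2] read 'a'  n10⇒n11
[3] read 'b'  n11⇒n12  emit P0@[3:3],P3@[0:3],P4@[2:3]
[4] read 'a'  n12⇒n2 (fail-walked)
[5] read 'a'  n2⇒n3  emit P1@[4:5]
[6] read 'a'  n3⇒n3 (fail-walked)  emit P1@[5:6]
[7] read 'a'  n3⇒n3 (fail-walked)  emit P1@[6:7]
[8] read 'a'  n3⇒n3 (fail-walked)  emit P1@[7:8]
[9] read 'a'  n3⇒n3 (fail-walked)  emit P1@[8:9]
[10] read 'c'  n3⇒n4 (fail-walked)
[11] read 'b'  n4⇒n5  emit P0@[11:11]
[12] read 'b'  n5⇒n6  emit P0@[12:12]
[13] read 'c'  n6⇒n7
[14] read 'a'  n7⇒n2 (fail-walked)
[15] read 'c'  n2⇒n4
[16] read 'b'  n4⇒n5  emit P0@[16:16]
[17] read 'b'  n5⇒n6  emit P0@[17:17]
[18] read 'c'  n6⇒n7
[19] read 'c'  n7⇒n8  emit P2@[14:19],P6@[16:19]
[20] read 'c'  n8⇒n10 (fail-walked)
[21] read 'c'  n10⇒n10 (fail-walked)
[22] read 'b'  n10⇒n1 (fail-walked)  emit P0@[22:22]
[23] read 'a'  n1⇒n2 (fail-walked)
[24] read 'c'  n2⇒n4
[25] read 'b'  n4⇒n5  emit P0@[25:25]
[26] read 'a'  n5⇒n2 (fail-walked)
[27] read 'a'  n2⇒n3  emit P1@[26:27]
[28] read 'b'  n3⇒n13 (fail-walked)  emit P0@[28:28],P4@[27:28]
[29] read 'a'  n13⇒n2 (fail-walked)
[30] read 'c'  n2⇒n4
[31] read 'c'  n4⇒n14
[32] read 'a'  n14⇒n11 (fail-walked)
[33] read 'b'  n11⇒n12  emit P0@[33:33],P3@[30:33],P4@[32:33]
[34] read 'a'  n12⇒n2 (fail-walked)
[35] read 'c'  n2⇒n4
[36] read 'c'  n4⇒n14
[37] read 'c'  n14⇒n15
[38] read 'a'  n15⇒n16  emit P5@[34:38]
[39] read 'a'  n16⇒n3 (fail-walked)  emit P1@[38:39]
[40] read 'a'  n3⇒n3 (fail-walked)  emit P1@[39:40]
[41] read 'c'  n3⇒n4 (fail-walked)
[42] read 'b'  n4⇒n5  emit P0@[42:42]
[43] read 'b'  n5⇒n6  emit P0@[43:43]
[44] read 'c'  n6⇒n7
[45] read 'c'  n7⇒n8  emit P2@[40:45],P6@[42:45]
[46] read 'b'  n8⇒n1 (fail-walked)  emit P0@[46:46]
[47] read 'c'  n1⇒n9 (fail-walked)
[48] read 'c'  n9⇒n10
[49] read 'c'  n10⇒n10 (fail-walked)
[50] read 'b'  n10⇒n1 (fail-walked)  emit P0@[50:50]
[51] read 'c'  n1⇒n9 (fail-walked)
[52] read 'c'  n9⇒n10
[53] read 'b'  n10⇒n1 (fail-walked)  emit P0@[53:53]
[54] read 'b'  n1⇒n17  emit P0@[54:54]
[55] read 'a'  n17⇒n2 (fail-walked)
[56] read 'b'  n2⇒n13  emit P0@[56:56],P4@[55:56]
[57] read 'b'  n13⇒n17 (fail-walked)  emit P0@[57:57]
[58] read 'c'  n17⇒n18
[59] read 'c'  n18⇒n19  emit P6@[56:59]
[60] read 'a'  n19⇒n11 (fail-walked)
[61] read 'b'  n11⇒n12  emit P0@[61:61],P3@[58:61],P4@[60:61]
[62] read 'c'  n12⇒n9 (fail-walked)

All matches (sorted): [[3,0],[3,3],[3,4],[5,1],[6,1],[7,1],[8,1],[9,1],[11,0],[12,0],[16,0],[17,0],[19,2],[19,6],[22,0],[25,0],[27,1],[28,0],[28,4],[33,0],[33,3],[33,4],[38,5],[39,1],[40,1],[42,0],[43,0],[45,2],[45,6],[46,0],[50,0],[53,0],[54,0],[56,0],[56,4],[57,0],[59,6],[61,0],[61,3],[61,4]]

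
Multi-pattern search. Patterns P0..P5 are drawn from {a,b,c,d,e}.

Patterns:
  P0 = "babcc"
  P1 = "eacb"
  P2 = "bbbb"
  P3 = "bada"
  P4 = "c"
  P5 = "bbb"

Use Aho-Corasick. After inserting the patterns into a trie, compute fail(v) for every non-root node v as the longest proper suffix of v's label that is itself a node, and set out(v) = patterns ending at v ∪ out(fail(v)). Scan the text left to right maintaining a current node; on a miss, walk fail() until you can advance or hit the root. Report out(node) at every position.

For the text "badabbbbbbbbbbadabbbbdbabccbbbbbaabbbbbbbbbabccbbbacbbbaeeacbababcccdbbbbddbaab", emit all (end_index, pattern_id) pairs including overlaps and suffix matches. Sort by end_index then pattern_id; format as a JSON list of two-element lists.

Construct AC machine:
Trie nodes:
  n0 'ε': b→1 c→15 e→6
  n1 'b': a→2 b→10
  n2 'ba': b→3 d→13
  n3 'bab': c→4
  n4 'babc': c→5
  n5 'babcc': ·  ←P0
  n6 'e': a→7
  n7 'ea': c→8
  n8 'eac': b→9
  n9 'eacb': ·  ←P1
  n10 'bb': b→11
  n11 'bbb': b→12  ←P5
  n12 'bbbb': ·  ←P2
  n13 'bad': a→14
  n14 'bada': ·  ←P3
  n15 'c': ·  ←P4

BFS fail/out derivation:
  n1('b'): parent n0 fail=0; on 'b' 0 → fail=0;  out ∅∪∅=∅
  n6('e'): parent n0 fail=0; on 'e' 0 → fail=0;  out ∅∪∅=∅
  n15('c'): parent n0 fail=0; on 'c' 0 → fail=0;  out {4}∪∅={4}
  n2('ba'): parent n1 fail=0; on 'a' 0 → fail=0;  out ∅∪∅=∅
  n7('ea'): parent n6 fail=0; on 'a' 0 → fail=0;  out ∅∪∅=∅
  n10('bb'): parent n1 fail=0; on 'b' 0 → fail=1;  out ∅∪∅=∅
  n3('bab'): parent n2 fail=0; on 'b' 0 → fail=1;  out ∅∪∅=∅
  n8('eac'): parent n7 fail=0; on 'c' 0 → fail=15;  out ∅∪{4}={4}
  n11('bbb'): parent n10 fail=1; on 'b' 1 → fail=10;  out {5}∪∅={5}
  n13('bad'): parent n2 fail=0; on 'd' 0 → fail=0;  out ∅∪∅=∅
  n4('babc'): parent n3 fail=1; on 'c' 1→0 → fail=15;  out ∅∪{4}={4}
  n9('eacb'): parent n8 fail=15; on 'b' 15→0 → fail=1;  out {1}∪∅={1}
  n12('bbbb'): parent n11 fail=10; on 'b' 10 → fail=11;  out {2}∪{5}={2,5}
  n14('bada'): parent n13 fail=0; on 'a' 0 → fail=0;  out {3}∪∅={3}
  n5('babcc'): parent n4 fail=15; on 'c' 15→0 → fail=15;  out {0}∪{4}={0,4}

Text stream:
[0] read 'b'  n0⇒n1
[1] read 'a'  n1⇒n2
[2] read 'd'  n2⇒n13
[3] read 'a'  n13⇒n14  ** P3@[0:3]
[4] read 'b'  n14⇒n1 (via fail)
[5] read 'b'  n1⇒n10
[6] read 'b'  n10⇒n11  ** P5@[4:6]
[7] read 'b'  n11⇒n12  ** P2@[4:7],P5@[5:7]
[8] read 'b'  n12⇒n12 (via fail)  ** P2@[5:8],P5@[6:8]
[9] read 'b'  n12⇒n12 (via fail)  ** P2@[6:9],P5@[7:9]
[10] read 'b'  n12⇒n12 (via fail)  ** P2@[7:10],P5@[8:10]
[11] read 'b'  n12⇒n12 (via fail)  ** P2@[8:11],P5@[9:11]
[12] read 'b'  n12⇒n12 (via fail)  ** P2@[9:12],P5@[10:12]
[13] read 'b'  n12⇒n12 (via fail)  ** P2@[10:13],P5@[11:13]
[14] read 'a'  n12⇒n2 (via fail)
[15] read 'd'  n2⇒n13
[16] read 'a'  n13⇒n14  ** P3@[13:16]
[17] read 'b'  n14⇒n1 (via fail)
[18] read 'b'  n1⇒n10
[19] read 'b'  n10⇒n11  ** P5@[17:19]
[20] read 'b'  n11⇒n12  ** P2@[17:20],P5@[18:20]
[21] read 'd'  n12⇒n0 (via fail)
[22] read 'b'  n0⇒n1
[23] read 'a'  n1⇒n2
[24] read 'b'  n2⇒n3
[25] read 'c'  n3⇒n4  ** P4@[25:25]
[26] read 'c'  n4⇒n5  ** P0@[22:26],P4@[26:26]
[27] read 'b'  n5⇒n1 (via fail)
[28] read 'b'  n1⇒n10
[29] read 'b'  n10⇒n11  ** P5@[27:29]
[30] read 'b'  n11⇒n12  ** P2@[27:30],P5@[28:30]
[31] read 'b'  n12⇒n12 (via fail)  ** P2@[28:31],P5@[29:31]
[32] read 'a'  n12⇒n2 (via fail)
[33] read 'a'  n2⇒n0 (via fail)
[34] read 'b'  n0⇒n1
[35] read 'b'  n1⇒n10
[36] read 'b'  n10⇒n11  ** P5@[34:36]
[37] read 'b'  n11⇒n12  ** P2@[34:37],P5@[35:37]
[38] read 'b'  n12⇒n12 (via fail)  ** P2@[35:38],P5@[36:38]
[39] read 'b'  n12⇒n12 (via fail)  ** P2@[36:39],P5@[37:39]
[40] read 'b'  n12⇒n12 (via fail)  ** P2@[37:40],P5@[38:40]
[41] read 'b'  n12⇒n12 (via fail)  ** P2@[38:41],P5@[39:41]
[42] read 'b'  n12⇒n12 (via fail)  ** P2@[39:42],P5@[40:42]
[43] read 'a'  n12⇒n2 (via fail)
[44] read 'b'  n2⇒n3
[45] read 'c'  n3⇒n4  ** P4@[45:45]
[46] read 'c'  n4⇒n5  ** P0@[42:46],P4@[46:46]
[47] read 'b'  n5⇒n1 (via fail)
[48] read 'b'  n1⇒n10
[49] read 'b'  n10⇒n11  ** P5@[47:49]
[50] read 'a'  n11⇒n2 (via fail)
[51] read 'c'  n2⇒n15 (via fail)  ** P4@[51:51]
[52] read 'b'  n15⇒n1 (via fail)
[53] read 'b'  n1⇒n10
[54] read 'b'  n10⇒n11  ** P5@[52:54]
[55] read 'a'  n11⇒n2 (via fail)
[56] read 'e'  n2⇒n6 (via fail)
[57] read 'e'  n6⇒n6 (via fail)
[58] read 'a'  n6⇒n7
[59] read 'c'  n7⇒n8  ** P4@[59:59]
[60] read 'b'  n8⇒n9  ** P1@[57:60]
[61] read 'a'  n9⇒n2 (via fail)
[62] read 'b'  n2⇒n3
[63] read 'a'  n3⇒n2 (via fail)
[64] read 'b'  n2⇒n3
[65] read 'c'  n3⇒n4  ** P4@[65:65]
[66] read 'c'  n4⇒n5  ** P0@[62:66],P4@[66:66]
[67] read 'c'  n5⇒n15 (via fail)  ** P4@[67:67]
[68] read 'd'  n15⇒n0 (via fail)
[69] read 'b'  n0⇒n1
[70] read 'b'  n1⇒n10
[71] read 'b'  n10⇒n11  ** P5@[69:71]
[72] read 'b'  n11⇒n12  ** P2@[69:72],P5@[70:72]
[73] read 'd'  n12⇒n0 (via fail)
[74] read 'd'  n0⇒n0
[75] read 'b'  n0⇒n1
[76] read 'a'  n1⇒n2
[77] read 'a'  n2⇒n0 (via fail)
[78] read 'b'  n0⇒n1

All matches (sorted): [[3,3],[6,5],[7,2],[7,5],[8,2],[8,5],[9,2],[9,5],[10,2],[10,5],[11,2],[11,5],[12,2],[12,5],[13,2],[13,5],[16,3],[19,5],[20,2],[20,5],[25,4],[26,0],[26,4],[29,5],[30,2],[30,5],[31,2],[31,5],[36,5],[37,2],[37,5],[38,2],[38,5],[39,2],[39,5],[40,2],[40,5],[41,2],[41,5],[42,2],[42,5],[45,4],[46,0],[46,4],[49,5],[51,4],[54,5],[59,4],[60,1],[65,4],[66,0],[66,4],[67,4],[71,5],[72,2],[72,5]]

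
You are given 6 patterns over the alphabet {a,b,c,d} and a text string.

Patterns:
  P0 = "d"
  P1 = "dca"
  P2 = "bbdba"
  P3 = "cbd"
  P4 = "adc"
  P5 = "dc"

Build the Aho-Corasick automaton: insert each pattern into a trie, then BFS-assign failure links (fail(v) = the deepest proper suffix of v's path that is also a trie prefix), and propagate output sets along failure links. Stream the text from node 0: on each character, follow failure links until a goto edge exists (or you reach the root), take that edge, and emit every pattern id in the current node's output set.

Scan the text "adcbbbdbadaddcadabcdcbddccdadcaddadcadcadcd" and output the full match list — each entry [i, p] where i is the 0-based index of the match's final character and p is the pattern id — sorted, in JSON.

Build:
Trie nodes:
  n0 'ε': a→12 b→4 c→9 d→1
  n1 'd': c→2  ←P0
  n2 'dc': a→3  ←P5
  n3 'dca': ·  ←P1
  n4 'b': b→5
  n5 'bb': d→6
  n6 'bbd': b→7
  n7 'bbdb': a→8
  n8 'bbdba': ·  ←P2
  n9 'c': b→10
  n10 'cb': d→11
  n11 'cbd': ·  ←P3
  n12 'a': d→13
  n13 'ad': c→14
  n14 'adc': ·  ←P4

BFS fail/out derivation:
  n1('d'): parent n0 fail=0; on 'd' 0 → fail=0;  out {0}∪∅={0}
  n4('b'): parent n0 fail=0; on 'b' 0 → fail=0;  out ∅∪∅=∅
  n9('c'): parent n0 fail=0; on 'c' 0 → fail=0;  out ∅∪∅=∅
  n12('a'): parent n0 fail=0; on 'a' 0 → fail=0;  out ∅∪∅=∅
  n2('dc'): parent n1 fail=0; on 'c' 0 → fail=9;  out {5}∪∅={5}
  n5('bb'): parent n4 fail=0; on 'b' 0 → fail=4;  out ∅∪∅=∅
  n10('cb'): parent n9 fail=0; on 'b' 0 → fail=4;  out ∅∪∅=∅
  n13('ad'): parent n12 fail=0; on 'd' 0 → fail=1;  out ∅∪{0}={0}
  n3('dca'): parent n2 fail=9; on 'a' 9→0 → fail=12;  out {1}∪∅={1}
  n6('bbd'): parent n5 fail=4; on 'd' 4→0 → fail=1;  out ∅∪{0}={0}
  n11('cbd'): parent n10 fail=4; on 'd' 4→0 → fail=1;  out {3}∪{0}={0,3}
  n14('adc'): parent n13 fail=1; on 'c' 1 → fail=2;  out {4}∪{5}={4,5}
  n7('bbdb'): parent n6 fail=1; on 'b' 1→0 → fail=4;  out ∅∪∅=∅
  n8('bbdba'): parent n7 fail=4; on 'a' 4→0 → fail=12;  out {2}∪∅={2}

Scan:
[0] read 'a'  n0⇒n12
[1] read 'd'  n12⇒n13  emit P0@[1:1]
[2] read 'c'  n13⇒n14  emit P4@[0:2],P5@[1:2]
[3] read 'b'  n14⇒n10 ·f
[4] read 'b'  n10⇒n5 ·f
[5] read 'b'  n5⇒n5 ·f
[6] read 'd'  n5⇒n6  emit P0@[6:6]
[7] read 'b'  n6⇒n7
[8] read 'a'  n7⇒n8  emit P2@[4:8]
[9] read 'd'  n8⇒n13 ·f  emit P0@[9:9]
[10] read 'a'  n13⇒n12 ·f
[11] read 'd'  n12⇒n13  emit P0@[11:11]
[12] read 'd'  n13⇒n1 ·f  emit P0@[12:12]
[13] read 'c'  n1⇒n2  emit P5@[12:13]
[14] read 'a'  n2⇒n3  emit P1@[12:14]
[15] read 'd'  n3⇒n13 ·f  emit P0@[15:15]
[16] read 'a'  n13⇒n12 ·f
[17] read 'b'  n12⇒n4 ·f
[18] read 'c'  n4⇒n9 ·f
[19] read 'd'  n9⇒n1 ·f  emit P0@[19:19]
[20] read 'c'  n1⇒n2  emit P5@[19:20]
[21] read 'b'  n2⇒n10 ·f
[22] read 'd'  n10⇒n11  emit P0@[22:22],P3@[20:22]
[23] read 'd'  n11⇒n1 ·f  emit P0@[23:23]
[24] read 'c'  n1⇒n2  emit P5@[23:24]
[25] read 'c'  n2⇒n9 ·f
[26] read 'd'  n9⇒n1 ·f  emit P0@[26:26]
[27] read 'a'  n1⇒n12 ·f
[28] read 'd'  n12⇒n13  emit P0@[28:28]
[29] read 'c'  n13⇒n14  emit P4@[27:29],P5@[28:29]
[30] read 'a'  n14⇒n3 ·f  emit P1@[28:30]
[31] read 'd'  n3⇒n13 ·f  emit P0@[31:31]
[32] read 'd'  n13⇒n1 ·f  emit P0@[32:32]
[33] read 'a'  n1⇒n12 ·f
[34] read 'd'  n12⇒n13  emit P0@[34:34]
[35] read 'c'  n13⇒n14  emit P4@[33:35],P5@[34:35]
[36] read 'a'  n14⇒n3 ·f  emit P1@[34:36]
[37] read 'd'  n3⇒n13 ·f  emit P0@[37:37]
[38] read 'c'  n13⇒n14  emit P4@[36:38],P5@[37:38]
[39] read 'a'  n14⇒n3 ·f  emit P1@[37:39]
[40] read 'd'  n3⇒n13 ·f  emit P0@[40:40]
[41] read 'c'  n13⇒n14  emit P4@[39:41],P5@[40:41]
[42] read 'd'  n14⇒n1 ·f  emit P0@[42:42]

All matches (sorted): [[1,0],[2,4],[2,5],[6,0],[8,2],[9,0],[11,0],[12,0],[13,5],[14,1],[15,0],[19,0],[20,5],[22,0],[22,3],[23,0],[24,5],[26,0],[28,0],[29,4],[29,5],[30,1],[31,0],[32,0],[34,0],[35,4],[35,5],[36,1],[37,0],[38,4],[38,5],[39,1],[40,0],[41,4],[41,5],[42,0]]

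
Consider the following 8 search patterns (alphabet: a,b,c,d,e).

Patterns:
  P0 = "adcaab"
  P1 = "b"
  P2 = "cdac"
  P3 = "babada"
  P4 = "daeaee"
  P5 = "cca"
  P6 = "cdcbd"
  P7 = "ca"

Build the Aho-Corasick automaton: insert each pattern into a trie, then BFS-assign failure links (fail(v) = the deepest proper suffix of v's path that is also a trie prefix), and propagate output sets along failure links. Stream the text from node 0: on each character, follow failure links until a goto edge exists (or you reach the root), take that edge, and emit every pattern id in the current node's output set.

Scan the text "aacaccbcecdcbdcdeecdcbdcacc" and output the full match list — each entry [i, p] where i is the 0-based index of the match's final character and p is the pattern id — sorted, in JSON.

Build:
Trie nodes:
  n0 'ε': a→1 b→7 c→8 d→17
  n1 'a': d→2
  n2 'ad': c→3
  n3 'adc': a→4
  n4 'adca': a→5
  n5 'adcaa': b→6
  n6 'adcaab': ·  [P0 ends]
  n7 'b': a→12  [P1 ends]
  n8 'c': a→28 c→23 d→9
  n9 'cd': a→10 c→25
  n10 'cda': c→11
  n11 'cdac': ·  [P2 ends]
  n12 'ba': b→13
  n13 'bab': a→14
  n14 'baba': d→15
  n15 'babad': a→16
  n16 'babada': ·  [P3 ends]
  n17 'd': a→18
  n18 'da': e→19
  n19 'dae': a→20
  n20 'daea': e→21
  n21 'daeae': e→22
  n22 'daeaee': ·  [P4 ends]
  n23 'cc': a→24
  n24 'cca': ·  [P5 ends]
  n25 'cdc': b→26
  n26 'cdcb': d→27
  n27 'cdcbd': ·  [P6 ends]
  n28 'ca': ·  [P7 ends]

Failure links (BFS by depth):
  n1('a'): parent n0 fail=0; on 'a' 0 → fail=0;  out ∅∪∅=∅
  n7('b'): parent n0 fail=0; on 'b' 0 → fail=0;  out {1}∪∅={1}
  n8('c'): parent n0 fail=0; on 'c' 0 → fail=0;  out ∅∪∅=∅
  n17('d'): parent n0 fail=0; on 'd' 0 → fail=0;  out ∅∪∅=∅
  n2('ad'): parent n1 fail=0; on 'd' 0 → fail=17;  out ∅∪∅=∅
  n9('cd'): parent n8 fail=0; on 'd' 0 → fail=17;  out ∅∪∅=∅
  n12('ba'): parent n7 fail=0; on 'a' 0 → fail=1;  out ∅∪∅=∅
  n18('da'): parent n17 fail=0; on 'a' 0 → fail=1;  out ∅∪∅=∅
  n23('cc'): parent n8 fail=0; on 'c' 0 → fail=8;  out ∅∪∅=∅
  n28('ca'): parent n8 fail=0; on 'a' 0 → fail=1;  out {7}∪∅={7}
  n3('adc'): parent n2 fail=17; on 'c' 17→0 → fail=8;  out ∅∪∅=∅
  n10('cda'): parent n9 fail=17; on 'a' 17 → fail=18;  out ∅∪∅=∅
  n13('bab'): parent n12 fail=1; on 'b' 1→0 → fail=7;  out ∅∪{1}={1}
  n19('dae'): parent n18 fail=1; on 'e' 1→0 → fail=0;  out ∅∪∅=∅
  n24('cca'): parent n23 fail=8; on 'a' 8 → fail=28;  out {5}∪{7}={5,7}
  n25('cdc'): parent n9 fail=17; on 'c' 17→0 → fail=8;  out ∅∪∅=∅
  n4('adca'): parent n3 fail=8; on 'a' 8 → fail=28;  out ∅∪{7}={7}
  n11('cdac'): parent n10 fail=18; on 'c' 18→1→0 → fail=8;  out {2}∪∅={2}
  n14('baba'): parent n13 fail=7; on 'a' 7 → fail=12;  out ∅∪∅=∅
  n20('daea'): parent n19 fail=0; on 'a' 0 → fail=1;  out ∅∪∅=∅
  n26('cdcb'): parent n25 fail=8; on 'b' 8→0 → fail=7;  out ∅∪{1}={1}
  n5('adcaa'): parent n4 fail=28; on 'a' 28→1→0 → fail=1;  out ∅∪∅=∅
  n15('babad'): parent n14 fail=12; on 'd' 12→1 → fail=2;  out ∅∪∅=∅
  n21('daeae'): parent n20 fail=1; on 'e' 1→0 → fail=0;  out ∅∪∅=∅
  n27('cdcbd'): parent n26 fail=7; on 'd' 7→0 → fail=17;  out {6}∪∅={6}
  n6('adcaab'): parent n5 fail=1; on 'b' 1→0 → fail=7;  out {0}∪{1}={0,1}
  n16('babada'): parent n15 fail=2; on 'a' 2→17 → fail=18;  out {3}∪∅={3}
  n22('daeaee'): parent n21 fail=0; on 'e' 0 → fail=0;  out {4}∪∅={4}

Text stream:
i=0 'a': node 0→1
i=1 'a': node 1→1 (fail-walked)
i=2 'c': node 1→8 (fail-walked)
i=3 'a': node 8→28  → match P7@[2:3]
i=4 'c': node 28→8 (fail-walked)
i=5 'c': node 8→23
i=6 'b': node 23→7 (fail-walked)  → match P1@[6:6]
i=7 'c': node 7→8 (fail-walked)
i=8 'e': node 8→0 (fail-walked)
i=9 'c': node 0→8
i=10 'd': node 8→9
i=11 'c': node 9→25
i=12 'b': node 25→26  → match P1@[12:12]
i=13 'd': node 26→27  → match P6@[9:13]
i=14 'c': node 27→8 (fail-walked)
i=15 'd': node 8→9
i=16 'e': node 9→0 (fail-walked)
i=17 'e': node 0→0
i=18 'c': node 0→8
i=19 'd': node 8→9
i=20 'c': node 9→25
i=21 'b': node 25→26  → match P1@[21:21]
i=22 'd': node 26→27  → match P6@[18:22]
i=23 'c': node 27→8 (fail-walked)
i=24 'a': node 8→28  → match P7@[23:24]
i=25 'c': node 28→8 (fail-walked)
i=26 'c': node 8→23

All matches (sorted): [[3,7],[6,1],[12,1],[13,6],[21,1],[22,6],[24,7]]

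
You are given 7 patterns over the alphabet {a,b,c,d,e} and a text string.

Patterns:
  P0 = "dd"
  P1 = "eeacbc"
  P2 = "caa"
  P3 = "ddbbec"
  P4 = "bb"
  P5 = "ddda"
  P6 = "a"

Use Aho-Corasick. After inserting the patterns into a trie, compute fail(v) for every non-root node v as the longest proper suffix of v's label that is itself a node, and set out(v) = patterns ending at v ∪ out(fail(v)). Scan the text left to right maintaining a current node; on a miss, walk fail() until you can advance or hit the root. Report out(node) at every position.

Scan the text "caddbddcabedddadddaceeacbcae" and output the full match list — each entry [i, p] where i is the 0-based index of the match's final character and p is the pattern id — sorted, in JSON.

Build automaton:
Trie nodes:
  0='ε' goto a→20 b→16 c→9 d→1 e→3
  1='d' goto d→2
  2='dd' goto b→12 d→18  ←P0
  3='e' goto e→4
  4='ee' goto a→5
  5='eea' goto c→6
  6='eeac' goto b→7
  7='eeacb' goto c→8
  8='eeacbc' goto ·  ←P1
  9='c' goto a→10
  10='ca' goto a→11
  11='caa' goto ·  ←P2
  12='ddb' goto b→13
  13='ddbb' goto e→14
  14='ddbbe' goto c→15
  15='ddbbec' goto ·  ←P3
  16='b' goto b→17
  17='bb' goto ·  ←P4
  18='ddd' goto a→19
  19='ddda' goto ·  ←P5
  20='a' goto ·  ←P6

BFS fail/out derivation:
  n1('d'): parent n0 fail=0; on 'd' 0 → fail=0;  out ∅∪∅=∅
  n3('e'): parent n0 fail=0; on 'e' 0 → fail=0;  out ∅∪∅=∅
  n9('c'): parent n0 fail=0; on 'c' 0 → fail=0;  out ∅∪∅=∅
  n16('b'): parent n0 fail=0; on 'b' 0 → fail=0;  out ∅∪∅=∅
  n20('a'): parent n0 fail=0; on 'a' 0 → fail=0;  out {6}∪∅={6}
  n2('dd'): parent n1 fail=0; on 'd' 0 → fail=1;  out {0}∪∅={0}
  n4('ee'): parent n3 fail=0; on 'e' 0 → fail=3;  out ∅∪∅=∅
  n10('ca'): parent n9 fail=0; on 'a' 0 → fail=20;  out ∅∪{6}={6}
  n17('bb'): parent n16 fail=0; on 'b' 0 → fail=16;  out {4}∪∅={4}
  n5('eea'): parent n4 fail=3; on 'a' 3→0 → fail=20;  out ∅∪{6}={6}
  n11('caa'): parent n10 fail=20; on 'a' 20→0 → fail=20;  out {2}∪{6}={2,6}
  n12('ddb'): parent n2 fail=1; on 'b' 1→0 → fail=16;  out ∅∪∅=∅
  n18('ddd'): parent n2 fail=1; on 'd' 1 → fail=2;  out ∅∪{0}={0}
  n6('eeac'): parent n5 fail=20; on 'c' 20→0 → fail=9;  out ∅∪∅=∅
  n13('ddbb'): parent n12 fail=16; on 'b' 16 → fail=17;  out ∅∪{4}={4}
  n19('ddda'): parent n18 fail=2; on 'a' 2→1→0 → fail=20;  out {5}∪{6}={5,6}
  n7('eeacb'): parent n6 fail=9; on 'b' 9→0 → fail=16;  out ∅∪∅=∅
  n14('ddbbe'): parent n13 fail=17; on 'e' 17→16→0 → fail=3;  out ∅∪∅=∅
  n8('eeacbc'): parent n7 fail=16; on 'c' 16→0 → fail=9;  out {1}∪∅={1}
  n15('ddbbec'): parent n14 fail=3; on 'c' 3→0 → fail=9;  out {3}∪∅={3}

Run:
pos 0 'c': at 9
pos 1 'a': at 10  emit P6@[1:1]
pos 2 'd': at 1 (fail-walked)
pos 3 'd': at 2  emit P0@[2:3]
pos 4 'b': at 12
pos 5 'd': at 1 (fail-walked)
pos 6 'd': at 2  emit P0@[5:6]
pos 7 'c': at 9 (fail-walked)
pos 8 'a': at 10  emit P6@[8:8]
pos 9 'b': at 16 (fail-walked)
pos 10 'e': at 3 (fail-walked)
pos 11 'd': at 1 (fail-walked)
pos 12 'd': at 2  emit P0@[11:12]
pos 13 'd': at 18  emit P0@[12:13]
pos 14 'a': at 19  emit P5@[11:14],P6@[14:14]
pos 15 'd': at 1 (fail-walked)
pos 16 'd': at 2  emit P0@[15:16]
pos 17 'd': at 18  emit P0@[16:17]
pos 18 'a': at 19  emit P5@[15:18],P6@[18:18]
pos 19 'c': at 9 (fail-walked)
pos 20 'e': at 3 (fail-walked)
pos 21 'e': at 4
pos 22 'a': at 5  emit P6@[22:22]
pos 23 'c': at 6
pos 24 'b': at 7
pos 25 'c': at 8  emit P1@[20:25]
pos 26 'a': at 10 (fail-walked)  emit P6@[26:26]
pos 27 'e': at 3 (fail-walked)

All matches (sorted): [[1,6],[3,0],[6,0],[8,6],[12,0],[13,0],[14,5],[14,6],[16,0],[17,0],[18,5],[18,6],[22,6],[25,1],[26,6]]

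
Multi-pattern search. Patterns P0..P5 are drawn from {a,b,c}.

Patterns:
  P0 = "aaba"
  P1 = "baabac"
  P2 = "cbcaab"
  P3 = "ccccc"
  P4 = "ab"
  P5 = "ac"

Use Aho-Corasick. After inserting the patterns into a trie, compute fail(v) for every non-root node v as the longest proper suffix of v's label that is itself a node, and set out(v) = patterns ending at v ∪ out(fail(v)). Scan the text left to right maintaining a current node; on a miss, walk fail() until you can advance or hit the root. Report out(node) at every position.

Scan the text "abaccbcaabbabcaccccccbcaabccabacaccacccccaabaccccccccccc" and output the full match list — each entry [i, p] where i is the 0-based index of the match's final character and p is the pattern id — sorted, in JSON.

Build:
Trie (insert patterns):
  n0 'ε': a→1 b→5 c→11
  n1 'a': a→2 b→21 c→22
  n2 'aa': b→3
  n3 'aab': a→4
  n4 'aaba': ·  ←P0
  n5 'b': a→6
  n6 'ba': a→7
  n7 'baa': b→8
  n8 'baab': a→9
  n9 'baaba': c→10
  n10 'baabac': ·  ←P1
  n11 'c': b→12 c→17
  n12 'cb': c→13
  n13 'cbc': a→14
  n14 'cbca': a→15
  n15 'cbcaa': b→16
  n16 'cbcaab': ·  ←P2
  n17 'cc': c→18
  n18 'ccc': c→19
  n19 'cccc': c→20
  n20 'ccccc': ·  ←P3
  n21 'ab': ·  ←P4
  n22 'ac': ·  ←P5

BFS fail/out derivation:
  fail(1) 'a': from fail(0)=0 chase 'a': 0 ⇒ 0;  out=∅∪out(0)=∅
  fail(5) 'b': from fail(0)=0 chase 'b': 0 ⇒ 0;  out=∅∪out(0)=∅
  fail(11) 'c': from fail(0)=0 chase 'c': 0 ⇒ 0;  out=∅∪out(0)=∅
  fail(2) 'aa': from fail(1)=0 chase 'a': 0 ⇒ 1;  out=∅∪out(1)=∅
  fail(6) 'ba': from fail(5)=0 chase 'a': 0 ⇒ 1;  out=∅∪out(1)=∅
  fail(12) 'cb': from fail(11)=0 chase 'b': 0 ⇒ 5;  out=∅∪out(5)=∅
  fail(17) 'cc': from fail(11)=0 chase 'c': 0 ⇒ 11;  out=∅∪out(11)=∅
  fail(21) 'ab': from fail(1)=0 chase 'b': 0 ⇒ 5;  out={4}∪out(5)={4}
  fail(22) 'ac': from fail(1)=0 chase 'c': 0 ⇒ 11;  out={5}∪out(11)={5}
  fail(3) 'aab': from fail(2)=1 chase 'b': 1 ⇒ 21;  out=∅∪out(21)={4}
  fail(7) 'baa': from fail(6)=1 chase 'a': 1 ⇒ 2;  out=∅∪out(2)=∅
  fail(13) 'cbc': from fail(12)=5 chase 'c': 5→0 ⇒ 11;  out=∅∪out(11)=∅
  fail(18) 'ccc': from fail(17)=11 chase 'c': 11 ⇒ 17;  out=∅∪out(17)=∅
  fail(4) 'aaba': from fail(3)=21 chase 'a': 21→5 ⇒ 6;  out={0}∪out(6)={0}
  fail(8) 'baab': from fail(7)=2 chase 'b': 2 ⇒ 3;  out=∅∪out(3)={4}
  fail(14) 'cbca': from fail(13)=11 chase 'a': 11→0 ⇒ 1;  out=∅∪out(1)=∅
  fail(19) 'cccc': from fail(18)=17 chase 'c': 17 ⇒ 18;  out=∅∪out(18)=∅
  fail(9) 'baaba': from fail(8)=3 chase 'a': 3 ⇒ 4;  out=∅∪out(4)={0}
  fail(15) 'cbcaa': from fail(14)=1 chase 'a': 1 ⇒ 2;  out=∅∪out(2)=∅
  fail(20) 'ccccc': from fail(19)=18 chase 'c': 18 ⇒ 19;  out={3}∪out(19)={3}
  fail(10) 'baabac': from fail(9)=4 chase 'c': 4→6→1 ⇒ 22;  out={1}∪out(22)={1,5}
  fail(16) 'cbcaab': from fail(15)=2 chase 'b': 2 ⇒ 3;  out={2}∪out(3)={2,4}

Scan:
i=0 'a': node 0→1
i=1 'b': node 1→21  → match P4@[0:1]
i=2 'a': node 21→6 ·f
i=3 'c': node 6→22 ·f  → match P5@[2:3]
i=4 'c': node 22→17 ·f
i=5 'b': node 17→12 ·f
i=6 'c': node 12→13
i=7 'a': node 13→14
i=8 'a': node 14→15
i=9 'b': node 15→16  → match P2@[4:9],P4@[8:9]
i=10 'b': node 16→5 ·f
i=11 'a': node 5→6
i=12 'b': node 6→21 ·f  → match P4@[11:12]
i=13 'c': node 21→11 ·f
i=14 'a': node 11→1 ·f
i=15 'c': node 1→22  → match P5@[14:15]
i=16 'c': node 22→17 ·f
i=17 'c': node 17→18
i=18 'c': node 18→19
i=19 'c': node 19→20  → match P3@[15:19]
i=20 'c': node 20→20 ·f  → match P3@[16:20]
i=21 'b': node 20→12 ·f
i=22 'c': node 12→13
i=23 'a': node 13→14
i=24 'a': node 14→15
i=25 'b': node 15→16  → match P2@[20:25],P4@[24:25]
i=26 'c': node 16→11 ·f
i=27 'c': node 11→17
i=28 'a': node 17→1 ·f
i=29 'b': node 1→21  → match P4@[28:29]
i=30 'a': node 21→6 ·f
i=31 'c': node 6→22 ·f  → match P5@[30:31]
i=32 'a': node 22→1 ·f
i=33 'c': node 1→22  → match P5@[32:33]
i=34 'c': node 22→17 ·f
i=35 'a': node 17→1 ·f
i=36 'c': node 1→22  → match P5@[35:36]
i=37 'c': node 22→17 ·f
i=38 'c': node 17→18
i=39 'c': node 18→19
i=40 'c': node 19→20  → match P3@[36:40]
i=41 'a': node 20→1 ·f
i=42 'a': node 1→2
i=43 'b': node 2→3  → match P4@[42:43]
i=44 'a': node 3→4  → match P0@[41:44]
i=45 'c': node 4→22 ·f  → match P5@[44:45]
i=46 'c': node 22→17 ·f
i=47 'c': node 17→18
i=48 'c': node 18→19
i=49 'c': node 19→20  → match P3@[45:49]
i=50 'c': node 20→20 ·f  → match P3@[46:50]
i=51 'c': node 20→20 ·f  → match P3@[47:51]
i=52 'c': node 20→20 ·f  → match P3@[48:52]
i=53 'c': node 20→20 ·f  → match P3@[49:53]
i=54 'c': node 20→20 ·f  → match P3@[50:54]
i=55 'c': node 20→20 ·f  → match P3@[51:55]

Result: [[1,4],[3,5],[9,2],[9,4],[12,4],[15,5],[19,3],[20,3],[25,2],[25,4],[29,4],[31,5],[33,5],[36,5],[40,3],[43,4],[44,0],[45,5],[49,3],[50,3],[51,3],[52,3],[53,3],[54,3],[55,3]]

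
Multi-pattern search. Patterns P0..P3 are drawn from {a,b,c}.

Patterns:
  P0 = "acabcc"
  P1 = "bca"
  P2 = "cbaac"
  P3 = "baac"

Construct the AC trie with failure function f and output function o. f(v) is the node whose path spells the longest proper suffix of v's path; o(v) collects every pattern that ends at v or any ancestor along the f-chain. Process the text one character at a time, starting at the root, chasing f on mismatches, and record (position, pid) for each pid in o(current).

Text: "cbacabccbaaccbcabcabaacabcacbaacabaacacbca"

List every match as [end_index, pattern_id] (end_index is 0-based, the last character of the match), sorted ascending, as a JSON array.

Construct AC machine:
Trie nodes:
  n0 'ε': a→1 b→7 c→10
  n1 'a': c→2
  n2 'ac': a→3
  n3 'aca': b→4
  n4 'acab': c→5
  n5 'acabc': c→6
  n6 'acabcc': ·  ←P0
  n7 'b': a→15 c→8
  n8 'bc': a→9
  n9 'bca': ·  ←P1
  n10 'c': b→11
  n11 'cb': a→12
  n12 'cba': a→13
  n13 'cbaa': c→14
  n14 'cbaac': ·  ←P2
  n15 'ba': a→16
  n16 'baa': c→17
  n17 'baac': ·  ←P3

BFS fail/out derivation:
  fail(1) 'a': from fail(0)=0 chase 'a': 0 ⇒ 0;  out=∅∪out(0)=∅
  fail(7) 'b': from fail(0)=0 chase 'b': 0 ⇒ 0;  out=∅∪out(0)=∅
  fail(10) 'c': from fail(0)=0 chase 'c': 0 ⇒ 0;  out=∅∪out(0)=∅
  fail(2) 'ac': from fail(1)=0 chase 'c': 0 ⇒ 10;  out=∅∪out(10)=∅
  fail(8) 'bc': from fail(7)=0 chase 'c': 0 ⇒ 10;  out=∅∪out(10)=∅
  fail(11) 'cb': from fail(10)=0 chase 'b': 0 ⇒ 7;  out=∅∪out(7)=∅
  fail(15) 'ba': from fail(7)=0 chase 'a': 0 ⇒ 1;  out=∅∪out(1)=∅
  fail(3) 'aca': from fail(2)=10 chase 'a': 10→0 ⇒ 1;  out=∅∪out(1)=∅
  fail(9) 'bca': from fail(8)=10 chase 'a': 10→0 ⇒ 1;  out={1}∪out(1)={1}
  fail(12) 'cba': from fail(11)=7 chase 'a': 7 ⇒ 15;  out=∅∪out(15)=∅
  fail(16) 'baa': from fail(15)=1 chase 'a': 1→0 ⇒ 1;  out=∅∪out(1)=∅
  fail(4) 'acab': from fail(3)=1 chase 'b': 1→0 ⇒ 7;  out=∅∪out(7)=∅
  fail(13) 'cbaa': from fail(12)=15 chase 'a': 15 ⇒ 16;  out=∅∪out(16)=∅
  fail(17) 'baac': from fail(16)=1 chase 'c': 1 ⇒ 2;  out={3}∪out(2)={3}
  fail(5) 'acabc': from fail(4)=7 chase 'c': 7 ⇒ 8;  out=∅∪out(8)=∅
  fail(14) 'cbaac': from fail(13)=16 chase 'c': 16 ⇒ 17;  out={2}∪out(17)={2,3}
  fail(6) 'acabcc': from fail(5)=8 chase 'c': 8→10→0 ⇒ 10;  out={0}∪out(10)={0}

Text stream:
pos 0 'c': at 10
pos 1 'b': at 11
pos 2 'a': at 12
pos 3 'c': at 2 (fail-walked)
pos 4 'a': at 3
pos 5 'b': at 4
pos 6 'c': at 5
pos 7 'c': at 6  emit P0@[2:7]
pos 8 'b': at 11 (fail-walked)
pos 9 'a': at 12
pos 10 'a': at 13
pos 11 'c': at 14  emit P2@[7:11],P3@[8:11]
pos 12 'c': at 10 (fail-walked)
pos 13 'b': at 11
pos 14 'c': at 8 (fail-walked)
pos 15 'a': at 9  emit P1@[13:15]
pos 16 'b': at 7 (fail-walked)
pos 17 'c': at 8
pos 18 'a': at 9  emit P1@[16:18]
pos 19 'b': at 7 (fail-walked)
pos 20 'a': at 15
pos 21 'a': at 16
pos 22 'c': at 17  emit P3@[19:22]
pos 23 'a': at 3 (fail-walked)
pos 24 'b': at 4
pos 25 'c': at 5
pos 26 'a': at 9 (fail-walked)  emit P1@[24:26]
pos 27 'c': at 2 (fail-walked)
pos 28 'b': at 11 (fail-walked)
pos 29 'a': at 12
pos 30 'a': at 13
pos 31 'c': at 14  emit P2@[27:31],P3@[28:31]
pos 32 'a': at 3 (fail-walked)
pos 33 'b': at 4
pos 34 'a': at 15 (fail-walked)
pos 35 'a': at 16
pos 36 'c': at 17  emit P3@[33:36]
pos 37 'a': at 3 (fail-walked)
pos 38 'c': at 2 (fail-walked)
pos 39 'b': at 11 (fail-walked)
pos 40 'c': at 8 (fail-walked)
pos 41 'a': at 9  emit P1@[39:41]

Matches: [[7,0],[11,2],[11,3],[15,1],[18,1],[22,3],[26,1],[31,2],[31,3],[36,3],[41,1]]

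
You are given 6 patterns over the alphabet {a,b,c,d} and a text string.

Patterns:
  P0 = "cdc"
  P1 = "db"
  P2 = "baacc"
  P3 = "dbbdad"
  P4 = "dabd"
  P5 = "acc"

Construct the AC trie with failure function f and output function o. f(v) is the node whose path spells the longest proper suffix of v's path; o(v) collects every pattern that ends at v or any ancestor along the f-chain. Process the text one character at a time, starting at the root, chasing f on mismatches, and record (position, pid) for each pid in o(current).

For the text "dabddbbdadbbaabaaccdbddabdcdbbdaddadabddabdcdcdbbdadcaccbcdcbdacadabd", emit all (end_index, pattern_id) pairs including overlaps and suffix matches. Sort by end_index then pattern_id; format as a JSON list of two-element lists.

Build automaton:
Trie (insert patterns):
  n0 'ε': a→18 b→6 c→1 d→4
  n1 'c': d→2
  n2 'cd': c→3
  n3 'cdc': ·  [P0 ends]
  n4 'd': a→15 b→5
  n5 'db': b→11  [P1 ends]
  n6 'b': a→7
  n7 'ba': a→8
  n8 'baa': c→9
  n9 'baac': c→10
  n10 'baacc': ·  [P2 ends]
  n11 'dbb': d→12
  n12 'dbbd': a→13
  n13 'dbbda': d→14
  n14 'dbbdad': ·  [P3 ends]
  n15 'da': b→16
  n16 'dab': d→17
  n17 'dabd': ·  [P4 ends]
  n18 'a': c→19
  n19 'ac': c→20
  n20 'acc': ·  [P5 ends]

Failure links (BFS by depth):
  n1('c'): parent n0 fail=0; on 'c' 0 → fail=0;  out ∅∪∅=∅
  n4('d'): parent n0 fail=0; on 'd' 0 → fail=0;  out ∅∪∅=∅
  n6('b'): parent n0 fail=0; on 'b' 0 → fail=0;  out ∅∪∅=∅
  n18('a'): parent n0 fail=0; on 'a' 0 → fail=0;  out ∅∪∅=∅
  n2('cd'): parent n1 fail=0; on 'd' 0 → fail=4;  out ∅∪∅=∅
  n5('db'): parent n4 fail=0; on 'b' 0 → fail=6;  out {1}∪∅={1}
  n7('ba'): parent n6 fail=0; on 'a' 0 → fail=18;  out ∅∪∅=∅
  n15('da'): parent n4 fail=0; on 'a' 0 → fail=18;  out ∅∪∅=∅
  n19('ac'): parent n18 fail=0; on 'c' 0 → fail=1;  out ∅∪∅=∅
  n3('cdc'): parent n2 fail=4; on 'c' 4→0 → fail=1;  out {0}∪∅={0}
  n8('baa'): parent n7 fail=18; on 'a' 18→0 → fail=18;  out ∅∪∅=∅
  n11('dbb'): parent n5 fail=6; on 'b' 6→0 → fail=6;  out ∅∪∅=∅
  n16('dab'): parent n15 fail=18; on 'b' 18→0 → fail=6;  out ∅∪∅=∅
  n20('acc'): parent n19 fail=1; on 'c' 1→0 → fail=1;  out {5}∪∅={5}
  n9('baac'): parent n8 fail=18; on 'c' 18 → fail=19;  out ∅∪∅=∅
  n12('dbbd'): parent n11 fail=6; on 'd' 6→0 → fail=4;  out ∅∪∅=∅
  n17('dabd'): parent n16 fail=6; on 'd' 6→0 → fail=4;  out {4}∪∅={4}
  n10('baacc'): parent n9 fail=19; on 'c' 19 → fail=20;  out {2}∪{5}={2,5}
  n13('dbbda'): parent n12 fail=4; on 'a' 4 → fail=15;  out ∅∪∅=∅
  n14('dbbdad'): parent n13 fail=15; on 'd' 15→18→0 → fail=4;  out {3}∪∅={3}

Scan:
i=0 'd': node 0→4
i=1 'a': node 4→15
i=2 'b': node 15→16
i=3 'd': node 16→17  → match P4@[0:3]
i=4 'd': node 17→4 (fail-walked)
i=5 'b': node 4→5  → match P1@[4:5]
i=6 'b': node 5→11
i=7 'd': node 11→12
i=8 'a': node 12→13
i=9 'd': node 13→14  → match P3@[4:9]
i=10 'b': node 14→5 (fail-walked)  → match P1@[9:10]
i=11 'b': node 5→11
i=12 'a': node 11→7 (fail-walked)
i=13 'a': node 7→8
i=14 'b': node 8→6 (fail-walked)
i=15 'a': node 6→7
i=16 'a': node 7→8
i=17 'c': node 8→9
i=18 'c': node 9→10  → match P2@[14:18],P5@[16:18]
i=19 'd': node 10→2 (fail-walked)
i=20 'b': node 2→5 (fail-walked)  → match P1@[19:20]
i=21 'd': node 5→4 (fail-walked)
i=22 'd': node 4→4 (fail-walked)
i=23 'a': node 4→15
i=24 'b': node 15→16
i=25 'd': node 16→17  → match P4@[22:25]
i=26 'c': node 17→1 (fail-walked)
i=27 'd': node 1→2
i=28 'b': node 2→5 (fail-walked)  → match P1@[27:28]
i=29 'b': node 5→11
i=30 'd': node 11→12
i=31 'a': node 12→13
i=32 'd': node 13→14  → match P3@[27:32]
i=33 'd': node 14→4 (fail-walked)
i=34 'a': node 4→15
i=35 'd': node 15→4 (fail-walked)
i=36 'a': node 4→15
i=37 'b': node 15→16
i=38 'd': node 16→17  → match P4@[35:38]
i=39 'd': node 17→4 (fail-walked)
i=40 'a': node 4→15
i=41 'b': node 15→16
i=42 'd': node 16→17  → match P4@[39:42]
i=43 'c': node 17→1 (fail-walked)
i=44 'd': node 1→2
i=45 'c': node 2→3  → match P0@[43:45]
i=46 'd': node 3→2 (fail-walked)
i=47 'b': node 2→5 (fail-walked)  → match P1@[46:47]
i=48 'b': node 5→11
i=49 'd': node 11→12
i=50 'a': node 12→13
i=51 'd': node 13→14  → match P3@[46:51]
i=52 'c': node 14→1 (fail-walked)
i=53 'a': node 1→18 (fail-walked)
i=54 'c': node 18→19
i=55 'c': node 19→20  → match P5@[53:55]
i=56 'b': node 20→6 (fail-walked)
i=57 'c': node 6→1 (fail-walked)
i=58 'd': node 1→2
i=59 'c': node 2→3  → match P0@[57:59]
i=60 'b': node 3→6 (fail-walked)
i=61 'd': node 6→4 (fail-walked)
i=62 'a': node 4→15
i=63 'c': node 15→19 (fail-walked)
i=64 'a': node 19→18 (fail-walked)
i=65 'd': node 18→4 (fail-walked)
i=66 'a': node 4→15
i=67 'b': node 15→16
i=68 'd': node 16→17  → match P4@[65:68]

Matches: [[3,4],[5,1],[9,3],[10,1],[18,2],[18,5],[20,1],[25,4],[28,1],[32,3],[38,4],[42,4],[45,0],[47,1],[51,3],[55,5],[59,0],[68,4]]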